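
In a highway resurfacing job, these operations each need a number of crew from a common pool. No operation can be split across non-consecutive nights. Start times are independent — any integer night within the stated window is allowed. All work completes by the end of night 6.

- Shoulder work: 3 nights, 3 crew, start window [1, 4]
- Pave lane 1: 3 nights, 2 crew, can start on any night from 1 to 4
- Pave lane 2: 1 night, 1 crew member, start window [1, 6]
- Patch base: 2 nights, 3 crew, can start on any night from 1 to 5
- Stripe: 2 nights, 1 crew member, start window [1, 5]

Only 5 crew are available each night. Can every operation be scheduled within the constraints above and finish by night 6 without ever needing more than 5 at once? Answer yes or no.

Schedule Shoulder work@1, Pave lane 1@1, Pave lane 2@4, Patch base@4, Stripe@4: n1:5  n2:5  n3:5  n4:5  n5:4  n6:0 — peak 5 ≤ 5.

yes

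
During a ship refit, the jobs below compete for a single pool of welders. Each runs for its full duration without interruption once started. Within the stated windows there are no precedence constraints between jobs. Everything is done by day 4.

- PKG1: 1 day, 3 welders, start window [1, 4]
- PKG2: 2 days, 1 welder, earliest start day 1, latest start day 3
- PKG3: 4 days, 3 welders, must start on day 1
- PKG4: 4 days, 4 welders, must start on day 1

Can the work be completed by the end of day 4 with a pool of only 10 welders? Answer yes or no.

yes

Schedule PKG1@1, PKG2@2, PKG3@1, PKG4@1: d1:10  d2:8  d3:8  d4:7 — peak 10 ≤ 10.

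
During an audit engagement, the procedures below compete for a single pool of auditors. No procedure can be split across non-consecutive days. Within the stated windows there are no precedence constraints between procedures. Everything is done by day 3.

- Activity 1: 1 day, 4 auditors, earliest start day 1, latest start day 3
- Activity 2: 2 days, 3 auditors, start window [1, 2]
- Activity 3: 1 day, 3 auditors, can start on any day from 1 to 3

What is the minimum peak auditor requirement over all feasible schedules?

Early-start (Activity 1@1, Activity 2@1, Activity 3@1) gives peak 10: d1:10  d2:3  d3:0.
Shift Activity 2→2, Activity 3→2.
Schedule Activity 1@1, Activity 2@2, Activity 3@2: d1:4  d2:6  d3:3 — peak 6.
No arrangement of the 18 feasible schedules does better.

6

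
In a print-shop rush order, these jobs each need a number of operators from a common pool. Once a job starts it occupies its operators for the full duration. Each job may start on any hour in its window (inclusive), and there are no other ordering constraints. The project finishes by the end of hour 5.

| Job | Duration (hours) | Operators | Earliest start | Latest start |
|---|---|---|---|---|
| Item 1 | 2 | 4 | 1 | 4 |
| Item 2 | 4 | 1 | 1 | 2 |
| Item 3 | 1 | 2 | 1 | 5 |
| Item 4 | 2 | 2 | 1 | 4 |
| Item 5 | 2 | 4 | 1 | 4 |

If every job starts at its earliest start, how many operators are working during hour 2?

11

At early start, hour 2 has: Item 1, Item 2, Item 4, Item 5.
Demand: 4 + 1 + 2 + 4 = 11.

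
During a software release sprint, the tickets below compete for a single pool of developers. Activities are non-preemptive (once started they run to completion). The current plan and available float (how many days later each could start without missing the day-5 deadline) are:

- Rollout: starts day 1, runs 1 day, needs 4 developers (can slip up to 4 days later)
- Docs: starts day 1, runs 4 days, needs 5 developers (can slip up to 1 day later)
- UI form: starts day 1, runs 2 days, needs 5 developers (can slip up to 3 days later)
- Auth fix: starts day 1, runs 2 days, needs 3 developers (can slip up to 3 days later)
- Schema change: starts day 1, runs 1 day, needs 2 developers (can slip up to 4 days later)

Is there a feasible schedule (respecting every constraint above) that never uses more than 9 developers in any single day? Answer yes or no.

no

The minimum achievable peak is 10; 9 < 10, so no feasible schedule stays within the cap.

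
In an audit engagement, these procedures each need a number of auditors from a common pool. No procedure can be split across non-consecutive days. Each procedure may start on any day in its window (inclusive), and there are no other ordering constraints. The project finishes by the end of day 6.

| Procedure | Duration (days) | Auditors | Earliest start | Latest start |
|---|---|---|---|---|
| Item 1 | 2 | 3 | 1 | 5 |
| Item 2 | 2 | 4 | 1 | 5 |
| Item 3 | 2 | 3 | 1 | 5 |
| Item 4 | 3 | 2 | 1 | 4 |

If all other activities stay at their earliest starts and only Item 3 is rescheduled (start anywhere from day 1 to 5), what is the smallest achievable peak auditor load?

Item 3@1: d1:12  d2:12  d3:2  d4:0  d5:0  d6:0 → peak 12
Item 3@2: d1:9  d2:12  d3:5  d4:0  d5:0  d6:0 → peak 12
Item 3@3: d1:9  d2:9  d3:5  d4:3  d5:0  d6:0 → peak 9
Item 3@4: d1:9  d2:9  d3:2  d4:3  d5:3  d6:0 → peak 9
Item 3@5: d1:9  d2:9  d3:2  d4:0  d5:3  d6:3 → peak 9
Best is Item 3@3, peak 9.

9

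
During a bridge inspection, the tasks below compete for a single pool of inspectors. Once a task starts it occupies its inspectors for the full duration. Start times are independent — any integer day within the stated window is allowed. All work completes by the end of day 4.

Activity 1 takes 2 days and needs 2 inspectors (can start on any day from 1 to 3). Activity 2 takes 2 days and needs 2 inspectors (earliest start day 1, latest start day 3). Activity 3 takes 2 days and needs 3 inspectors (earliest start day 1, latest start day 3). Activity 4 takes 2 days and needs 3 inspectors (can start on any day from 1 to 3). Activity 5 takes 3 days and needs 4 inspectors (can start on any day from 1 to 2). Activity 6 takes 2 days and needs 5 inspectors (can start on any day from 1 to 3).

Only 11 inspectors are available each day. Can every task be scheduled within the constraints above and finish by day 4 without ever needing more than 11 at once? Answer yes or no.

no

The minimum achievable peak is 12; 11 < 12, so no feasible schedule stays within the cap.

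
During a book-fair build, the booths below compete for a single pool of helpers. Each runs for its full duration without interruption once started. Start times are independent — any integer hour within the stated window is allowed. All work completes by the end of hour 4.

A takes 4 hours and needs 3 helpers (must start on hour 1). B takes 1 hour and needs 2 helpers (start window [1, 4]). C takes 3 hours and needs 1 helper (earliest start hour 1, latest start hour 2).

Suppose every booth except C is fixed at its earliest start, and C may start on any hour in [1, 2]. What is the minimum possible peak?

C@1: h1:6  h2:4  h3:4  h4:3 → peak 6
C@2: h1:5  h2:4  h3:4  h4:4 → peak 5
Best is C@2, peak 5.

5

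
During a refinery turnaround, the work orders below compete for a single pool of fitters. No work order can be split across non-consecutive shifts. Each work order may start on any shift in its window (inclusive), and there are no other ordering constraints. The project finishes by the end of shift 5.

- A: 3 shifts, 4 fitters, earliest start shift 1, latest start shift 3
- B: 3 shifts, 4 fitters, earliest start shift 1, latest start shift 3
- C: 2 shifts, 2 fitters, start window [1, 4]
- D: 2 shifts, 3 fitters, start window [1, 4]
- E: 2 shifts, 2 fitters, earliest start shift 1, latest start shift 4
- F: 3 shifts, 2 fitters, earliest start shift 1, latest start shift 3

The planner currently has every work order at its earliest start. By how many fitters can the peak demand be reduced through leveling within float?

7

Early-start peak: s1:17  s2:17  s3:10  s4:0  s5:0 ⇒ 17.
Leveled (A@1, B@1, C@1, D@4, E@4, F@3): s1:10  s2:10  s3:10  s4:7  s5:7 ⇒ 10.
Reduction 17 − 10 = 7.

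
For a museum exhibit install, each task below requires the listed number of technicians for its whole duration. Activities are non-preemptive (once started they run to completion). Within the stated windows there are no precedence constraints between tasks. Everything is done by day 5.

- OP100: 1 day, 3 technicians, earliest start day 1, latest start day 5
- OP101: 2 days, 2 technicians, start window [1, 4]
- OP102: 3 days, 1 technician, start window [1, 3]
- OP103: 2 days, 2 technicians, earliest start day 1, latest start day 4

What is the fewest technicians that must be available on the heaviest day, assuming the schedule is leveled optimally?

3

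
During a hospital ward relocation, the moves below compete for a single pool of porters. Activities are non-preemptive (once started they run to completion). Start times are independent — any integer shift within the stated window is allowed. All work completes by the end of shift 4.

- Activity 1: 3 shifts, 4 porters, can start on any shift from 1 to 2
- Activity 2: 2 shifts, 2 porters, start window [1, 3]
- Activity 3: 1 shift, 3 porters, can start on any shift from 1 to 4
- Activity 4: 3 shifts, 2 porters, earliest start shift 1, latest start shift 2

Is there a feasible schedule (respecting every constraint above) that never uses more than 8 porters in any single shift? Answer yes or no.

Schedule Activity 1@1, Activity 2@1, Activity 3@4, Activity 4@1: s1:8  s2:8  s3:6  s4:3 — peak 8 ≤ 8.

yes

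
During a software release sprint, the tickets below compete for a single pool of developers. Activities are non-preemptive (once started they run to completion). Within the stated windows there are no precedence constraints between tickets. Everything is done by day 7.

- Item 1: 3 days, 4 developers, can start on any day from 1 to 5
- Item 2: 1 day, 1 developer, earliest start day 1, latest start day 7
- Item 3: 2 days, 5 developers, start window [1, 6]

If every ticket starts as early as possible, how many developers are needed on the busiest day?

10

Early-start schedule: Item 1@1, Item 2@1, Item 3@1.
Load per day: day 1: 10, day 2: 9, day 3: 4, day 4: 0, day 5: 0, day 6: 0, day 7: 0.
Peak is 10.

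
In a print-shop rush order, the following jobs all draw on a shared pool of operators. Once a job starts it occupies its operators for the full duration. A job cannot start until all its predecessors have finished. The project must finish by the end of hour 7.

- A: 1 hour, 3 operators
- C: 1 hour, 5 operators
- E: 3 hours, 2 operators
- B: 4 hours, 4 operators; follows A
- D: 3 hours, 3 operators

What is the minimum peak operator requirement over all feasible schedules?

7

Early-start (A@1, C@1, E@1, B@2, D@1) gives peak 13: h1:13  h2:9  h3:9  h4:4  h5:4  h6:0  h7:0.
Shift C→2, B→3, D→4.
Schedule A@1, C@2, E@1, B@3, D@4: h1:5  h2:7  h3:6  h4:7  h5:7  h6:7  h7:0 — peak 7.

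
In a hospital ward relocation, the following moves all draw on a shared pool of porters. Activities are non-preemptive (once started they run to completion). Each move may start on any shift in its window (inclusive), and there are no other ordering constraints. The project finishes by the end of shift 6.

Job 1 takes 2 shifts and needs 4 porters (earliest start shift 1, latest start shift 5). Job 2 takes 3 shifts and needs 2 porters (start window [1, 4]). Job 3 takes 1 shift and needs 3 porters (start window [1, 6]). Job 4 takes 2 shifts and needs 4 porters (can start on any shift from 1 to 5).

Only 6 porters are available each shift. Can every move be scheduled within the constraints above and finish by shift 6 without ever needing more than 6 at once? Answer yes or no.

yes

Schedule Job 1@1, Job 2@1, Job 3@3, Job 4@4: s1:6  s2:6  s3:5  s4:4  s5:4  s6:0 — peak 6 ≤ 6.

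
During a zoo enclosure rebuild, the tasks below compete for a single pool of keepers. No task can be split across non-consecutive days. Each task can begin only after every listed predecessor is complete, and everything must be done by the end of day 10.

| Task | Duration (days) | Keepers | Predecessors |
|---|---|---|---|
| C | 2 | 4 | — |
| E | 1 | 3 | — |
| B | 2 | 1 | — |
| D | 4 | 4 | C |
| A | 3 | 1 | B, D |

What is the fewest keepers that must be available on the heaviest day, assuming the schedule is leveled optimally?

Early-start (C@1, E@1, B@1, D@3, A@7) gives peak 8: d1:8  d2:5  d3:4  d4:4  d5:4  d6:4  d7:1  d8:1  d9:1  d10:0.
Shift E→3, D→4, A→8.
Schedule C@1, E@3, B@1, D@4, A@8: d1:5  d2:5  d3:3  d4:4  d5:4  d6:4  d7:4  d8:1  d9:1  d10:1 — peak 5.

5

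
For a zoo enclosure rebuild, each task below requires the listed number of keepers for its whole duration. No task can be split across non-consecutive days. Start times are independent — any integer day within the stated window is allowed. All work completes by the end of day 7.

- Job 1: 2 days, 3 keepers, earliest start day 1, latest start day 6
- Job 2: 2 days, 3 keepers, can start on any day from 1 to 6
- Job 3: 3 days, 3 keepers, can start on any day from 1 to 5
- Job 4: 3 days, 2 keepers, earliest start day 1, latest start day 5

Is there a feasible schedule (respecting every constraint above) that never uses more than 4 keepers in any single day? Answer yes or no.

The minimum achievable peak is 5; 4 < 5, so no feasible schedule stays within the cap.

no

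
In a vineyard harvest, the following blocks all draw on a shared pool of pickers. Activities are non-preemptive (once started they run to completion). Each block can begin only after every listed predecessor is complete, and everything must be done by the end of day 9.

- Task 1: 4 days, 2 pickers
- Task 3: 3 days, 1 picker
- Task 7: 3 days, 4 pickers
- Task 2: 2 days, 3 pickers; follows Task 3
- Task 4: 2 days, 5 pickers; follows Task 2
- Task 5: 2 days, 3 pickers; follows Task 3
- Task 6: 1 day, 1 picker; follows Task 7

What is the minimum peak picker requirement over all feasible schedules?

6

Early-start (Task 1@1, Task 3@1, Task 7@1, Task 2@4, Task 4@6, Task 5@4, Task 6@4) gives peak 9: d1:7  d2:7  d3:7  d4:9  d5:6  d6:5  d7:5  d8:0  d9:0.
Shift Task 1→4, Task 4→8, Task 5→6.
Schedule Task 1@4, Task 3@1, Task 7@1, Task 2@4, Task 4@8, Task 5@6, Task 6@4: d1:5  d2:5  d3:5  d4:6  d5:5  d6:5  d7:5  d8:5  d9:5 — peak 6.
Total picker-days = 46 over 9 days ⇒ peak ≥ ⌈46/9⌉ = 6, so 6 is optimal.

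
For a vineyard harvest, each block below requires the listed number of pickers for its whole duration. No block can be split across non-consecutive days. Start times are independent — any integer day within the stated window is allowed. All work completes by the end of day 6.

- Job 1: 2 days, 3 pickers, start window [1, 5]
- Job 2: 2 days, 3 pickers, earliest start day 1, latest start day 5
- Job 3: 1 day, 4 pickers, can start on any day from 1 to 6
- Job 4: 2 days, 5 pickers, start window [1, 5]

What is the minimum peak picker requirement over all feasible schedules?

Early-start (Job 1@1, Job 2@1, Job 3@1, Job 4@1) gives peak 15: d1:15  d2:11  d3:0  d4:0  d5:0  d6:0.
Shift Job 3→3, Job 4→4.
Schedule Job 1@1, Job 2@1, Job 3@3, Job 4@4: d1:6  d2:6  d3:4  d4:5  d5:5  d6:0 — peak 6.

6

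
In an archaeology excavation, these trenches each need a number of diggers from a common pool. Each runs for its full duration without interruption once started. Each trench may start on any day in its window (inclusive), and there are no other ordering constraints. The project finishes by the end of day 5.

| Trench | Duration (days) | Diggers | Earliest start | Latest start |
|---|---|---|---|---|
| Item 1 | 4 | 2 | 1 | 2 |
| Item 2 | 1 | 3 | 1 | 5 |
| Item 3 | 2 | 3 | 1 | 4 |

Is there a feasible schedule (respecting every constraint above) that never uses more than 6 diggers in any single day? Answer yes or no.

Schedule Item 1@1, Item 2@1, Item 3@2: d1:5  d2:5  d3:5  d4:2  d5:0 — peak 5 ≤ 6.

yes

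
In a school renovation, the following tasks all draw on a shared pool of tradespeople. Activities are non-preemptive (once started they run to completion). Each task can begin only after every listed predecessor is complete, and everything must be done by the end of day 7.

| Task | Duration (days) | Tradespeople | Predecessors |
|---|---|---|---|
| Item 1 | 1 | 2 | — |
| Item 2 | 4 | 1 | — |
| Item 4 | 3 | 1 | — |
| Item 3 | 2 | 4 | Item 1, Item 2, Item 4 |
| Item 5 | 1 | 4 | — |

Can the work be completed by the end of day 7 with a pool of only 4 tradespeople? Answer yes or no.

Schedule Item 1@1, Item 2@1, Item 4@1, Item 3@5, Item 5@7: d1:4  d2:2  d3:2  d4:1  d5:4  d6:4  d7:4 — peak 4 ≤ 4.

yes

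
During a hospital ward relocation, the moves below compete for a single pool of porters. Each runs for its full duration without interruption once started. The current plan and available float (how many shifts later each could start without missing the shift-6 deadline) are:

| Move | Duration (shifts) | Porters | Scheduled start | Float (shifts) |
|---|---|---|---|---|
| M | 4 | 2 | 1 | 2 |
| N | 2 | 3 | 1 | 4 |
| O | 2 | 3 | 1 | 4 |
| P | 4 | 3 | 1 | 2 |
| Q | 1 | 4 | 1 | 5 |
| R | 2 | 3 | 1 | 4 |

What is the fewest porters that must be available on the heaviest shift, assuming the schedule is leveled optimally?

8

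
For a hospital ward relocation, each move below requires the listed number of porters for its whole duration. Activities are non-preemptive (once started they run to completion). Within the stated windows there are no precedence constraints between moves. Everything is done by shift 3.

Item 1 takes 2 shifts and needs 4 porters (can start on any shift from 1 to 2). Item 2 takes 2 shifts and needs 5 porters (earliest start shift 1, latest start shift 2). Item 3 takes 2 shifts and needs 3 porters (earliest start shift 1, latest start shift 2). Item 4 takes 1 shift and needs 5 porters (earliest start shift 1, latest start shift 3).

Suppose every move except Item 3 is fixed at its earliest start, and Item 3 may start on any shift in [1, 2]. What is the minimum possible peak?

Item 3@1: s1:17  s2:12  s3:0 → peak 17
Item 3@2: s1:14  s2:12  s3:3 → peak 14
Best is Item 3@2, peak 14.

14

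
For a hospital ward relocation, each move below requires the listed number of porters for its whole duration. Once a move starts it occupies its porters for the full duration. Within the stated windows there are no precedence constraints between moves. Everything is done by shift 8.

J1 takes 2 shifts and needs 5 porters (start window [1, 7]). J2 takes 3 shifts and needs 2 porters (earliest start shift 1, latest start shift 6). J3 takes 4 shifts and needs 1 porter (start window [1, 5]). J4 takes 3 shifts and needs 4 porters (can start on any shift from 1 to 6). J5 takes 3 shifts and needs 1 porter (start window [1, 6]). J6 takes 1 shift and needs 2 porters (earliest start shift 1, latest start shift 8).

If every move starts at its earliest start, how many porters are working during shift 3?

8

At early start, shift 3 has: J2, J3, J4, J5.
Demand: 2 + 1 + 4 + 1 = 8.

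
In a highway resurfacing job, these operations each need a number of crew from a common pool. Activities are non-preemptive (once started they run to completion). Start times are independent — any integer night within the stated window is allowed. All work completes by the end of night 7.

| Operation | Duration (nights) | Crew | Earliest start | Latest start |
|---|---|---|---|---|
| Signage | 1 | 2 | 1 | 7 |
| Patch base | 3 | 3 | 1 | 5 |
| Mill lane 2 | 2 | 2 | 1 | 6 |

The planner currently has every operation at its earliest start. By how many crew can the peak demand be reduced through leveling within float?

4

Early-start peak: n1:7  n2:5  n3:3  n4:0  n5:0  n6:0  n7:0 ⇒ 7.
Leveled (Signage@1, Patch base@2, Mill lane 2@5): n1:2  n2:3  n3:3  n4:3  n5:2  n6:2  n7:0 ⇒ 3.
Reduction 7 − 3 = 4.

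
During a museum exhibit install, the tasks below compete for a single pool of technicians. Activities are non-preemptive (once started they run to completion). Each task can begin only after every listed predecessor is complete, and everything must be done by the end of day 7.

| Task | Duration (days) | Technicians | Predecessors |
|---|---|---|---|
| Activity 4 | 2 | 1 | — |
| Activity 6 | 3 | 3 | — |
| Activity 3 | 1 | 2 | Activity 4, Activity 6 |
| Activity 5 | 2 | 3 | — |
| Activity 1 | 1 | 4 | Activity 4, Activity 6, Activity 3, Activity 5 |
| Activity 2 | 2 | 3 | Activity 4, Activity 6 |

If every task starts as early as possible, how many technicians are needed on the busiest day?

7

Early-start schedule: Activity 4@1, Activity 6@1, Activity 3@4, Activity 5@1, Activity 1@5, Activity 2@4.
Load per day: day 1: 7, day 2: 7, day 3: 3, day 4: 5, day 5: 7, day 6: 0, day 7: 0.
Peak is 7.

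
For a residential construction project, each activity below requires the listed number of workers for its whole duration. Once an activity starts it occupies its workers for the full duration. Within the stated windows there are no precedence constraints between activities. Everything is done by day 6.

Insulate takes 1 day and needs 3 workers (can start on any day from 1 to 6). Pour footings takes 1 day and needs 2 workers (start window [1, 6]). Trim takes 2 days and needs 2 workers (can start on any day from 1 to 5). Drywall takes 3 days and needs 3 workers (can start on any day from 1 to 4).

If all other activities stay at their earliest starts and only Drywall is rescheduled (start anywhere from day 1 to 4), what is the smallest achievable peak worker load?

7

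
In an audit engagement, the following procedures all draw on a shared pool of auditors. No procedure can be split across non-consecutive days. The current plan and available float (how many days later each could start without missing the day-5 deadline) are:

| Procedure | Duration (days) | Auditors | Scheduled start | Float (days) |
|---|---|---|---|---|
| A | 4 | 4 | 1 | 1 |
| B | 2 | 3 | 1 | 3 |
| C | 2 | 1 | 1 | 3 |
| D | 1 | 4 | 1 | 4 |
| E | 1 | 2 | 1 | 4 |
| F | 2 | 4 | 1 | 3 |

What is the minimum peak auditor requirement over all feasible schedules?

Early-start (A@1, B@1, C@1, D@1, E@1, F@1) gives peak 18: d1:18  d2:12  d3:4  d4:4  d5:0.
Shift D→3, E→5, F→4.
Schedule A@1, B@1, C@1, D@3, E@5, F@4: d1:8  d2:8  d3:8  d4:8  d5:6 — peak 8.
Total auditor-days = 38 over 5 days ⇒ peak ≥ ⌈38/5⌉ = 8, so 8 is optimal.

8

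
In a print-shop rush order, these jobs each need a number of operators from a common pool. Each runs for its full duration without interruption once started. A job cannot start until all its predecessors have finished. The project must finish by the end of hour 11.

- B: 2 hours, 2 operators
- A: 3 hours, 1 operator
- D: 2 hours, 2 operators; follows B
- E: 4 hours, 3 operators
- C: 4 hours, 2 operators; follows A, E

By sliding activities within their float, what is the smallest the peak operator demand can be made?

4

Early-start (B@1, A@1, D@3, E@1, C@5) gives peak 6: h1:6  h2:6  h3:6  h4:5  h5:2  h6:2  h7:2  h8:2  h9:0  h10:0  h11:0.
Shift D→7, E→3, C→7.
Schedule B@1, A@1, D@7, E@3, C@7: h1:3  h2:3  h3:4  h4:3  h5:3  h6:3  h7:4  h8:4  h9:2  h10:2  h11:0 — peak 4.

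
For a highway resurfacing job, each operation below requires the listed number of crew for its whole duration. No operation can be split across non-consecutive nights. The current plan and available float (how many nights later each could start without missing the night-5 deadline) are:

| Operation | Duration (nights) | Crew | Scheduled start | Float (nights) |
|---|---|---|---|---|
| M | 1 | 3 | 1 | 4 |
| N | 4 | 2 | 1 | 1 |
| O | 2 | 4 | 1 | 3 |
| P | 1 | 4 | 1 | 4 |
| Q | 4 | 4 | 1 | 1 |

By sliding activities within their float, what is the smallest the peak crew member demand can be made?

Early-start (M@1, N@1, O@1, P@1, Q@1) gives peak 17: n1:17  n2:10  n3:6  n4:6  n5:0.
Shift P→3, Q→2.
Schedule M@1, N@1, O@1, P@3, Q@2: n1:9  n2:10  n3:10  n4:6  n5:4 — peak 10.

10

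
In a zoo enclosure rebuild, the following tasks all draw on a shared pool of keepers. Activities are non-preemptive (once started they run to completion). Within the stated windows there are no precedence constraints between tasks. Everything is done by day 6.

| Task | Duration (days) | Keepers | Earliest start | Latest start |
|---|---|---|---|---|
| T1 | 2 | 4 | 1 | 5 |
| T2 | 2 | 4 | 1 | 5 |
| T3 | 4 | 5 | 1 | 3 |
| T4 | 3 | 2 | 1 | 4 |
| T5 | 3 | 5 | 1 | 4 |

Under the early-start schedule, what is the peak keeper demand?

Early-start schedule: T1@1, T2@1, T3@1, T4@1, T5@1.
Load per day: day 1: 20, day 2: 20, day 3: 12, day 4: 5, day 5: 0, day 6: 0.
Peak is 20.

20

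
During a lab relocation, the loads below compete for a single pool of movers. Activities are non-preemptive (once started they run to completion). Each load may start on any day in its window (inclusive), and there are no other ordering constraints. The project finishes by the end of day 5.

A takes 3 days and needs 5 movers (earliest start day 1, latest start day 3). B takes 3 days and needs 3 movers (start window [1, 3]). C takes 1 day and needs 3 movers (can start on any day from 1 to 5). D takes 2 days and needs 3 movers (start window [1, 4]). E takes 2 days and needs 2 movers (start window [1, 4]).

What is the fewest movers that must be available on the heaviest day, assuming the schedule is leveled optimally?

8

Early-start (A@1, B@1, C@1, D@1, E@1) gives peak 16: d1:16  d2:13  d3:8  d4:0  d5:0.
Shift C→4, D→4, E→4.
Schedule A@1, B@1, C@4, D@4, E@4: d1:8  d2:8  d3:8  d4:8  d5:5 — peak 8.
Total mover-days = 37 over 5 days ⇒ peak ≥ ⌈37/5⌉ = 8, so 8 is optimal.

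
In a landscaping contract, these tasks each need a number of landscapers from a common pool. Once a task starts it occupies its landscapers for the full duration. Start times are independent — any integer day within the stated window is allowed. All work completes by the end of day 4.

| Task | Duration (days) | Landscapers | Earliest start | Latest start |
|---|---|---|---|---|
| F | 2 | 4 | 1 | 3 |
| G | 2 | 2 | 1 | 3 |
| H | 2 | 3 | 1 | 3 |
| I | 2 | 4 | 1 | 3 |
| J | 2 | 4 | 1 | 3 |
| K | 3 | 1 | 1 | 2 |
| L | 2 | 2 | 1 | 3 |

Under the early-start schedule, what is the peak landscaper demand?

Early-start schedule: F@1, G@1, H@1, I@1, J@1, K@1, L@1.
Load per day: day 1: 20, day 2: 20, day 3: 1, day 4: 0.
Peak is 20.

20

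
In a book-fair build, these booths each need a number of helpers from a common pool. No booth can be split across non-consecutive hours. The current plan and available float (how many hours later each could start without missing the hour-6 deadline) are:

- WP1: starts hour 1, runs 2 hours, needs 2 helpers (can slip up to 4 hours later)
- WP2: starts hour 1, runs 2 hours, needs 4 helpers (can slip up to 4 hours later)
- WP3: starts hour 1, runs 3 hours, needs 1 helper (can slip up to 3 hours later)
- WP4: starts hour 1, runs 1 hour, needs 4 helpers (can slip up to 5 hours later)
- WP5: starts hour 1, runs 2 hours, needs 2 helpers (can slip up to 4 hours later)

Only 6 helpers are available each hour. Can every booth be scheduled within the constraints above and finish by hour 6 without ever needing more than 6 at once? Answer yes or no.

Schedule WP1@1, WP2@3, WP3@1, WP4@5, WP5@1: h1:5  h2:5  h3:5  h4:4  h5:4  h6:0 — peak 5 ≤ 6.

yes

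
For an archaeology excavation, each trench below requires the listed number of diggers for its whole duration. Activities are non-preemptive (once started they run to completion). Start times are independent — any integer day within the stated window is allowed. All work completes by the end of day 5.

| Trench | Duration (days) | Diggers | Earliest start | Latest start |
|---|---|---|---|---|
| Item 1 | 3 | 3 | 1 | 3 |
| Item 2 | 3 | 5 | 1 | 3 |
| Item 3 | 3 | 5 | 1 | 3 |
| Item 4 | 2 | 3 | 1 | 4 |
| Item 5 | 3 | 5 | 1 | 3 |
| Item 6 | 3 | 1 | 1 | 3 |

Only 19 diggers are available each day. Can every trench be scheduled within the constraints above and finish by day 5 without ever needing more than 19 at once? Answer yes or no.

Schedule Item 1@1, Item 2@1, Item 3@1, Item 4@1, Item 5@3, Item 6@1: d1:17  d2:17  d3:19  d4:5  d5:5 — peak 19 ≤ 19.

yes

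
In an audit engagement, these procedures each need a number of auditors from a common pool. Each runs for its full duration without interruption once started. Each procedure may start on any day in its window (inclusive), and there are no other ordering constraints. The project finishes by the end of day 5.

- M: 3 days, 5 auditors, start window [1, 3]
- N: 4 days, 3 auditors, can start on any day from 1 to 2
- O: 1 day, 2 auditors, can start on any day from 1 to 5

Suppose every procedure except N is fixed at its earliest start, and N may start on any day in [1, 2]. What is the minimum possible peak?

N@1: d1:10  d2:8  d3:8  d4:3  d5:0 → peak 10
N@2: d1:7  d2:8  d3:8  d4:3  d5:3 → peak 8
Best is N@2, peak 8.

8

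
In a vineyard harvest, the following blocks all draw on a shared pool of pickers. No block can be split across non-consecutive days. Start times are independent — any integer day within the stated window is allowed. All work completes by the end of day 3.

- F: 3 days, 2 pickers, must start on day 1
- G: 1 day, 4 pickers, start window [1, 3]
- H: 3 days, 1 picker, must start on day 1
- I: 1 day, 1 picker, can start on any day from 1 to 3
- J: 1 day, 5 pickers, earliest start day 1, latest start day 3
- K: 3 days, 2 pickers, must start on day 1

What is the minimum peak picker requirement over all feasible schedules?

Early-start (F@1, G@1, H@1, I@1, J@1, K@1) gives peak 15: d1:15  d2:5  d3:5.
Shift J→2.
Schedule F@1, G@1, H@1, I@1, J@2, K@1: d1:10  d2:10  d3:5 — peak 10.

10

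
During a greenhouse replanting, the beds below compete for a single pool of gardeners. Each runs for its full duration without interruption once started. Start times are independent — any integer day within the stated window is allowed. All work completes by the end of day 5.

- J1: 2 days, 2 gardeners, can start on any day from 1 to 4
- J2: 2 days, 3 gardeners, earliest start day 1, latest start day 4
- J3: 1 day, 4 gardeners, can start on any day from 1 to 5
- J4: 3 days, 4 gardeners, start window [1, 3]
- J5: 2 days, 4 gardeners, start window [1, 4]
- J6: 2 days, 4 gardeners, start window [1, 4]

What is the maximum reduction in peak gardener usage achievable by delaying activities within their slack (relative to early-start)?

Early-start peak: d1:21  d2:17  d3:4  d4:0  d5:0 ⇒ 21.
Leveled (J1@1, J2@1, J3@1, J4@3, J5@2, J6@4): d1:9  d2:9  d3:8  d4:8  d5:8 ⇒ 9.
Reduction 21 − 9 = 12.

12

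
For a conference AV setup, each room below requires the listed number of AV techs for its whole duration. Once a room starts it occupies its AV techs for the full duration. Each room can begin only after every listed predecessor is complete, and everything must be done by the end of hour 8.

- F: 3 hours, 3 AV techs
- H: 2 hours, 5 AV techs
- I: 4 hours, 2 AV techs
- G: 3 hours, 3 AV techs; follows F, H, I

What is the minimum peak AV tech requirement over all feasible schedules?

Early-start (F@1, H@1, I@1, G@5) gives peak 10: h1:10  h2:10  h3:5  h4:2  h5:3  h6:3  h7:3  h8:0.
Shift H→4, G→6.
Schedule F@1, H@4, I@1, G@6: h1:5  h2:5  h3:5  h4:7  h5:5  h6:3  h7:3  h8:3 — peak 7.

7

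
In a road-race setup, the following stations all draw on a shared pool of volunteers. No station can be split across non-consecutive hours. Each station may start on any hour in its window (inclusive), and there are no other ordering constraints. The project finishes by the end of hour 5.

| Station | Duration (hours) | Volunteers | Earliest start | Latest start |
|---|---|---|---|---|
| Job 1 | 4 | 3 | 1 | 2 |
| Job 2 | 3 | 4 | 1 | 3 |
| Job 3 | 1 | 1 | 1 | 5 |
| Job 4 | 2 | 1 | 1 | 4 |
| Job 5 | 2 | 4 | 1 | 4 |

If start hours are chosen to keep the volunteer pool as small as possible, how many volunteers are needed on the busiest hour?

8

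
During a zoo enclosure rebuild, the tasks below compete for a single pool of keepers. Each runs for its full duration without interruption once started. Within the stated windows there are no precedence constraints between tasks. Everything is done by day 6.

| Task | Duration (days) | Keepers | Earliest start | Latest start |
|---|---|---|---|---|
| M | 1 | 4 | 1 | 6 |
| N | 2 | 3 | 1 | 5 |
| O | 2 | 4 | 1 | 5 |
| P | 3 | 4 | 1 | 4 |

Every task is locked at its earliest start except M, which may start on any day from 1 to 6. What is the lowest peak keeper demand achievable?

11

M@1: d1:15  d2:11  d3:4  d4:0  d5:0  d6:0 → peak 15
M@2: d1:11  d2:15  d3:4  d4:0  d5:0  d6:0 → peak 15
M@3: d1:11  d2:11  d3:8  d4:0  d5:0  d6:0 → peak 11
M@4: d1:11  d2:11  d3:4  d4:4  d5:0  d6:0 → peak 11
M@5: d1:11  d2:11  d3:4  d4:0  d5:4  d6:0 → peak 11
M@6: d1:11  d2:11  d3:4  d4:0  d5:0  d6:4 → peak 11
Best is M@3, peak 11.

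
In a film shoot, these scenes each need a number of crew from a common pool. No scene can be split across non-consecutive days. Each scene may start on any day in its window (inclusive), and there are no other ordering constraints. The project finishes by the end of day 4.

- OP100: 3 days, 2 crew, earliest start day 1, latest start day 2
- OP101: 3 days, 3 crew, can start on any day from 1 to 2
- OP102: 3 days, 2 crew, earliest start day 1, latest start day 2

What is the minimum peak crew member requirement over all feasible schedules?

7

Schedule OP100@1, OP101@1, OP102@1: d1:7  d2:7  d3:7  d4:0 — peak 7.
No arrangement of the 8 feasible schedules does better.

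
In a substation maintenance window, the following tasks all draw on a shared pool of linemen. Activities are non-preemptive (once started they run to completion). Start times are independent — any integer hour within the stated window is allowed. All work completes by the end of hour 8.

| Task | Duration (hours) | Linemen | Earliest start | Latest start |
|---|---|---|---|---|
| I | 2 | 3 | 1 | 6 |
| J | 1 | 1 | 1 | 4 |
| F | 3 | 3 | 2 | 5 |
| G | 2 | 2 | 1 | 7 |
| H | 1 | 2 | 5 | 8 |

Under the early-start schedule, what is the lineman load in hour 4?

3

At early start, hour 4 has: F.
Demand: 3 = 3.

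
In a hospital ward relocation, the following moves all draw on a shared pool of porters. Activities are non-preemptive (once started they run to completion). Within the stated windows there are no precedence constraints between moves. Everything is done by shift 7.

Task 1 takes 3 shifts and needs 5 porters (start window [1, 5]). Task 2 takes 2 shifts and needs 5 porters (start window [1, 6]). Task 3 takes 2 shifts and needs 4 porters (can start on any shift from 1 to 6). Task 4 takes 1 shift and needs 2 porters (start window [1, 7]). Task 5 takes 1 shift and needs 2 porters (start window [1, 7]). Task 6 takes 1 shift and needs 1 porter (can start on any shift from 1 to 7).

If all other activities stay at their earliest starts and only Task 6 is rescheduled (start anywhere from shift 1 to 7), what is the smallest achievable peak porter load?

18

Task 6@1: s1:19  s2:14  s3:5  s4:0  s5:0  s6:0  s7:0 → peak 19
Task 6@2: s1:18  s2:15  s3:5  s4:0  s5:0  s6:0  s7:0 → peak 18
Task 6@3: s1:18  s2:14  s3:6  s4:0  s5:0  s6:0  s7:0 → peak 18
Task 6@4: s1:18  s2:14  s3:5  s4:1  s5:0  s6:0  s7:0 → peak 18
Task 6@5: s1:18  s2:14  s3:5  s4:0  s5:1  s6:0  s7:0 → peak 18
Task 6@6: s1:18  s2:14  s3:5  s4:0  s5:0  s6:1  s7:0 → peak 18
Task 6@7: s1:18  s2:14  s3:5  s4:0  s5:0  s6:0  s7:1 → peak 18
Best is Task 6@2, peak 18.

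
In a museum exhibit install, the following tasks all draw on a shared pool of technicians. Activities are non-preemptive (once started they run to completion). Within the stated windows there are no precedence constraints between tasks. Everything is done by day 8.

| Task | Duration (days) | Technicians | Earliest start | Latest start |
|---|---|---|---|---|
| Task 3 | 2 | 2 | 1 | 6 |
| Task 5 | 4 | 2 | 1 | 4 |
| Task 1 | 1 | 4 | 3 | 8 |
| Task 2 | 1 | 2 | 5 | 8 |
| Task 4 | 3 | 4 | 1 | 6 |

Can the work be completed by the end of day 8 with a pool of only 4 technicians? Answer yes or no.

Schedule Task 3@4, Task 5@4, Task 1@8, Task 2@6, Task 4@1: d1:4  d2:4  d3:4  d4:4  d5:4  d6:4  d7:2  d8:4 — peak 4 ≤ 4.

yes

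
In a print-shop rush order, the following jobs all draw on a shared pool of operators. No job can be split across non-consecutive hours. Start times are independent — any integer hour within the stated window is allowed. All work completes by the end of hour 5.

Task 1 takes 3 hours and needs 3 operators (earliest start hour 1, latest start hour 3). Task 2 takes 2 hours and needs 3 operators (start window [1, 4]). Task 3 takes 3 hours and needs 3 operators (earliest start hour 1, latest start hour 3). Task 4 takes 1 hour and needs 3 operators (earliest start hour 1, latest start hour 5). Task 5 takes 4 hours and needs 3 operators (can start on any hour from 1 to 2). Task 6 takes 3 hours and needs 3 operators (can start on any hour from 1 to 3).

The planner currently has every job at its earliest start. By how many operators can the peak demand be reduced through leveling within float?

6

Early-start peak: h1:18  h2:15  h3:12  h4:3  h5:0 ⇒ 18.
Leveled (Task 1@1, Task 2@1, Task 3@1, Task 4@1, Task 5@2, Task 6@3): h1:12  h2:12  h3:12  h4:6  h5:6 ⇒ 12.
Reduction 18 − 12 = 6.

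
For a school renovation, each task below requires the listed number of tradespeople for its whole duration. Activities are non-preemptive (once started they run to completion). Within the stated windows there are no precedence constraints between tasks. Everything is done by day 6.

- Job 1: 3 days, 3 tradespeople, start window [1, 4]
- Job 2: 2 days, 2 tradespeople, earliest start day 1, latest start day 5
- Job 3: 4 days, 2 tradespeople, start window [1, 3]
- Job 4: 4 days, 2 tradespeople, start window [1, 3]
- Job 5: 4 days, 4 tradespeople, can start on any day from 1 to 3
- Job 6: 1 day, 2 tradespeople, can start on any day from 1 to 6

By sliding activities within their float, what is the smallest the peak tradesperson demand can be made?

11

Early-start (Job 1@1, Job 2@1, Job 3@1, Job 4@1, Job 5@1, Job 6@1) gives peak 15: d1:15  d2:13  d3:11  d4:8  d5:0  d6:0.
Shift Job 5→3.
Schedule Job 1@1, Job 2@1, Job 3@1, Job 4@1, Job 5@3, Job 6@1: d1:11  d2:9  d3:11  d4:8  d5:4  d6:4 — peak 11.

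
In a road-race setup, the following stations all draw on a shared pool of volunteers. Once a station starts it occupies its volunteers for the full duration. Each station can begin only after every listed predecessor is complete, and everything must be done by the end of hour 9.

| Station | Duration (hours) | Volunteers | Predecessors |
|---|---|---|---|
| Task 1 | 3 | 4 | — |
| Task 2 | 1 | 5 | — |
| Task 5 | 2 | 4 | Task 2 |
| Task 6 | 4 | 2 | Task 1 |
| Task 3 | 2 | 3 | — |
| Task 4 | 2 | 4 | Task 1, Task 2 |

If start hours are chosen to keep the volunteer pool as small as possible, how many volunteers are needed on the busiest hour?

Early-start (Task 1@1, Task 2@1, Task 5@2, Task 6@4, Task 3@1, Task 4@4) gives peak 12: h1:12  h2:11  h3:8  h4:6  h5:6  h6:2  h7:2  h8:0  h9:0.
Shift Task 2→4, Task 5→5, Task 4→7.
Schedule Task 1@1, Task 2@4, Task 5@5, Task 6@4, Task 3@1, Task 4@7: h1:7  h2:7  h3:4  h4:7  h5:6  h6:6  h7:6  h8:4  h9:0 — peak 7.

7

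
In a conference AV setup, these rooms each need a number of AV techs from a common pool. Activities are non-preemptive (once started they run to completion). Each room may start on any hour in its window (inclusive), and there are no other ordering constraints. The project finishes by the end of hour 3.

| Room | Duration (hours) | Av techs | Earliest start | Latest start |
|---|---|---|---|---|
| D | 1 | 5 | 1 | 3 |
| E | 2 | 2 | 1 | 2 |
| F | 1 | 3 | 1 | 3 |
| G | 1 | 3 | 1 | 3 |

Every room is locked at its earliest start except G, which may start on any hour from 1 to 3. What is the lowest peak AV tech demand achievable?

G@1: h1:13  h2:2  h3:0 → peak 13
G@2: h1:10  h2:5  h3:0 → peak 10
G@3: h1:10  h2:2  h3:3 → peak 10
Best is G@2, peak 10.

10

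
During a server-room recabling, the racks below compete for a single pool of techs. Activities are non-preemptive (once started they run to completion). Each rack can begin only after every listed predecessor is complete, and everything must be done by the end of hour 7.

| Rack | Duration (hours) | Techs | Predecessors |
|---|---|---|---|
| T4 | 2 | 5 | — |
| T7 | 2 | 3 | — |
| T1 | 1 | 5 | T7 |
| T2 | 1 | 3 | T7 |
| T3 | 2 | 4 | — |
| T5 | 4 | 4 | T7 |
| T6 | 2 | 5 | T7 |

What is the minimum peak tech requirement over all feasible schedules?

Early-start (T4@1, T7@1, T1@3, T2@3, T3@1, T5@3, T6@3) gives peak 17: h1:12  h2:12  h3:17  h4:9  h5:4  h6:4  h7:0.
Shift T3→4, T5→4, T6→6.
Schedule T4@1, T7@1, T1@3, T2@3, T3@4, T5@4, T6@6: h1:8  h2:8  h3:8  h4:8  h5:8  h6:9  h7:9 — peak 9.
Total tech-hours = 58 over 7 hours ⇒ peak ≥ ⌈58/7⌉ = 9, so 9 is optimal.

9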